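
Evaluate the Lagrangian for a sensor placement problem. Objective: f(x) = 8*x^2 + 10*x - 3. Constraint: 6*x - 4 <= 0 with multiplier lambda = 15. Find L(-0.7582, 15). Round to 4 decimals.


Step 1: Evaluate f(x).
f(-0.7582) = 8*(-0.7582)^2 + 10*(-0.7582) - 3 = -5.9831
Step 2: Evaluate g(x).
g(-0.7582) = 6*-0.7582 - 4 = -8.5492
Step 3: Compute Lagrangian.
L = -5.9831 + 15*-8.5492 = -134.2211


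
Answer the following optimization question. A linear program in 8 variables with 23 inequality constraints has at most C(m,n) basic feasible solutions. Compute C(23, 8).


Each vertex corresponds to some choice of n active constraints out of m, so the number of vertices is at most C(m, n) = m! / (n!(m-n)!).
m = 23, n = 8
Numerator: 23 * 22 * 21 * 20 * 19 * 18 * 17 * 16
Denominator: 8! = 40320
C(23, 8) = 490314


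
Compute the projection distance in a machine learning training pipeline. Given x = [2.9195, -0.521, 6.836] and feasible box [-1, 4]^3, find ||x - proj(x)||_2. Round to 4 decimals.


Project each component onto [-1, 4].
clip(2.9195) = 2.9195, clip(-0.521) = -0.521, clip(6.836) = 4.0
Projection = [2.9195, -0.521, 4.0]
Squared diffs: [0.0, 0.0, 8.0429]
Distance = sqrt(8.0429) = 2.836


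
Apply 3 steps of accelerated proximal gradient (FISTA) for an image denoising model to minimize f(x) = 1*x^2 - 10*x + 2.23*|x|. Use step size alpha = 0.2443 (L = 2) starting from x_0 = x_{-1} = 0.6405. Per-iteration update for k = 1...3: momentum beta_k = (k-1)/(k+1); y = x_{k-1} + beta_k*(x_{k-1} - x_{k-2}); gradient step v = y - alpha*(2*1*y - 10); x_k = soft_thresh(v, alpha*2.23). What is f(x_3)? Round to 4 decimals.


FISTA on f(x) = 1*x^2 - 10*x + 2.23*|x|
L = 2, alpha = 0.2443
Iteration 1: beta = 0.0, y = 0.6405 + 0.0*(0.6405 - 0.6405) = 0.6405
  grad(y) = -8.719, v = y - alpha*grad = 2.7706
  prox(v) = soft_thresh(2.7706, 0.5448) = 2.2258
Iteration 2: beta = 0.3333, y = 2.2258 + 0.3333*(2.2258 - 0.6405) = 2.7542
  grad(y) = -4.4916, v = y - alpha*grad = 3.8515
  prox(v) = soft_thresh(3.8515, 0.5448) = 3.3067
Iteration 3: beta = 0.5, y = 3.3067 + 0.5*(3.3067 - 2.2258) = 3.8472
  grad(y) = -2.3057, v = y - alpha*grad = 4.4104
  prox(v) = soft_thresh(4.4104, 0.5448) = 3.8657
f(x_3) = 1*3.8657^2 - 10*3.8657 + 2.23*|3.8657| = -15.0929


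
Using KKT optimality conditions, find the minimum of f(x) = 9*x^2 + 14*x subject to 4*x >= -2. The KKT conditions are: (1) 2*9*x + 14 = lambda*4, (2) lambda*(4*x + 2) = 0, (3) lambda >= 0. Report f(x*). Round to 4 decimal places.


Step 1: Try lambda = 0 (constraint inactive).
x_unc = -14/(2*9) = -0.7778
Check: 4*-0.7778 = -3.1112 < -2 -- violated!
Step 2: Constraint must be active: 4*x = -2
x* = -2/4 = -0.5
lambda = (2*9*(-0.5) + 14)/4 = 1.25
Step 3: Compute optimal value.
f(x*) = 9*(-0.5)^2 + 14*(-0.5) = -4.75


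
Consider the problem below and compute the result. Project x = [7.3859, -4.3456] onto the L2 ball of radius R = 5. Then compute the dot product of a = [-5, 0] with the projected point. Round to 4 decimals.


Step 1: Compute ||x|| (intermediates to 6 decimals).
||x|| = sqrt(7.3859^2 + (-4.3456)^2) = 8.569467
Step 2: Project.
Since ||x|| > R, scale = R/||x|| = 5/8.569467 = 0.583467, proj(x) = scale * x
proj(x) = [4.309429, -2.535514]
Step 3: Dot product.
a^T * proj(x) = -5*4.309429 + 0*(-2.535514) = -21.5471


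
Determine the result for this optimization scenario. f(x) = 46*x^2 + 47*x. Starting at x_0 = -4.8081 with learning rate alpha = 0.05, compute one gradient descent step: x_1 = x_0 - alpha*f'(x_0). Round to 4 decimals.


We compute the gradient at x_0 and apply the update.
f'(x) = 92*x + 47
f'(-4.8081) = 92*-4.8081 + 47 = -395.3452
x_1 = -4.8081 - 0.05*-395.3452 = 14.9592


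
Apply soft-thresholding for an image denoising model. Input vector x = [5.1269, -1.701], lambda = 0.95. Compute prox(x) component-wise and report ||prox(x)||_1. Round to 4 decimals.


Soft-thresholding with lambda = 0.95:
prox(5.1269) = sign(5.1269)*max(|5.1269| - 0.95, 0) = 4.1769
prox(-1.701) = sign(-1.701)*max(|-1.701| - 0.95, 0) = -0.751
prox(x) = [4.1769, -0.751]
||prox(x)||_1 = 4.1769 + 0.751 = 4.9279


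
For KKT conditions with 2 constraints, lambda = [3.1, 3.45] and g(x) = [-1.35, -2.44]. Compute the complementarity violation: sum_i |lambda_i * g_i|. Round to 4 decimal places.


KKT complementary slackness check:
lambda_1 * g_1 = 3.1 * -1.35 = -4.185
lambda_2 * g_2 = 3.45 * -2.44 = -8.418
Total violation = 4.185 + 8.418 = 12.603


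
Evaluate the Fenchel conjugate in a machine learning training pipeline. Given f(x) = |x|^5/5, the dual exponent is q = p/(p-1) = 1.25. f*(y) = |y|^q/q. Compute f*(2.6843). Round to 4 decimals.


The conjugate exponent q satisfies 1/p + 1/q = 1.
p = 5, so q = 5/(5 - 1) = 1.25
|y|^q = 2.6843^1.25 = 3.4359
f*(2.6843) = 3.4359 / 1.25 = 2.7487


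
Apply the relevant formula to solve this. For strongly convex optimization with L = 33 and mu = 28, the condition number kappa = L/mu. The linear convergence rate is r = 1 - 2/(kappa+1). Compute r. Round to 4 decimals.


Step 1: Compute the condition number.
kappa = L/mu = 33/28 = 1.1786
Step 2: Compute the convergence rate.
r = 1 - 2/(kappa + 1) = 1 - 2*mu/(L + mu) = (L - mu)/(L + mu) = 5/61 = 0.082


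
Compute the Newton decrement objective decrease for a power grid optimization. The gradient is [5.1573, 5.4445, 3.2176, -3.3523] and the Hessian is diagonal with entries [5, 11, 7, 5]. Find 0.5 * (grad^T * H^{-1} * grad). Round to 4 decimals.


Step 1: H is diagonal, so H^(-1) * g = [1.0315, 0.495, 0.4597, -0.6705].
Step 2: g^T H^(-1) g = sum_i g_i^2 / H_ii
  = (5.1573)^2/5 + (5.4445)^2/11 + (3.2176)^2/7 + (-3.3523)^2/5
  = 5.3195 + 2.6948 + 1.479 + 2.2476 = 11.7409
Step 3: Objective decrease = 0.5 * g^T H^(-1) g = 5.8705


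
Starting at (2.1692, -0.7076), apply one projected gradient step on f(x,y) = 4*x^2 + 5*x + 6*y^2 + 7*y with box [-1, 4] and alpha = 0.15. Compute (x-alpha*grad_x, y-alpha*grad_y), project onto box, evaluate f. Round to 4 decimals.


Step 1: Compute gradient at (2.1692, -0.7076).
grad_x = 2*4*2.1692 + 5 = 22.3536
grad_y = 2*6*-0.7076 + 7 = -1.4912
Step 2: Gradient step.
x_raw = 2.1692 - 0.15*22.3536 = -1.1838
y_raw = -0.7076 - 0.15*-1.4912 = -0.4839
Step 3: Project onto [-1, 4].
x_proj = clip(-1.1838) = -1.0
y_proj = clip(-0.4839) = -0.4839
Step 4: Evaluate f.
f(-1.0, -0.4839) = -2.9824


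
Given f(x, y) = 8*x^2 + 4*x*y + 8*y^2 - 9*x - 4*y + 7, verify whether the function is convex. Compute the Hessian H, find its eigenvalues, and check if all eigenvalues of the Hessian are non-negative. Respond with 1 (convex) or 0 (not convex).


The Hessian of f(x,y) = 8*x^2 + 4*x*y + 8*y^2 - 9*x - 4*y + 7 is:
H = [[16, 4], [4, 16]]
Trace = 16 + 16 = 32
Determinant = 16*16 - (4)^2 = 240
Discriminant = (32)^2 - 4*240 = 64.0
Eigenvalues: lambda_1 = 12.0, lambda_2 = 20.0
The function is convex.

1


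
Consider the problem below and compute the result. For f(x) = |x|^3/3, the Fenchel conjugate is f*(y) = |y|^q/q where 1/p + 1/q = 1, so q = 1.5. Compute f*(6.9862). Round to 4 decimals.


The conjugate exponent q satisfies 1/p + 1/q = 1.
p = 3, so q = 3/(3 - 1) = 1.5
|y|^q = 6.9862^1.5 = 18.4655
f*(6.9862) = 18.4655 / 1.5 = 12.3103


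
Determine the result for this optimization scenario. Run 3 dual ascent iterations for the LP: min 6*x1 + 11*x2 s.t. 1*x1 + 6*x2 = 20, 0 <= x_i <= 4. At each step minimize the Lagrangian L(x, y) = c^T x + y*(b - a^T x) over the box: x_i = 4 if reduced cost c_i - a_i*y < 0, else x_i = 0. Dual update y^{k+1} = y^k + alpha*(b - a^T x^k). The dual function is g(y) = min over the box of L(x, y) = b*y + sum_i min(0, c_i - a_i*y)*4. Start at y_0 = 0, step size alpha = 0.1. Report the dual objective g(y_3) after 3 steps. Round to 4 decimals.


Dual ascent for LP: min 6*x1 + 11*x2, 1*x1 + 6*x2 = 20, 0 <= x_i <= 4
Step 1: y^k = 0.0, reduced costs: (6.0, 11.0)
  x^k = (0.0, 0.0), subgradient = b - a^T x = 20.0
  y^{k+1} = 0.0 + 0.1*20.0 = 2.0
Step 2: y^k = 2.0, reduced costs: (4.0, -1.0)
  x^k = (0.0, 4.0), subgradient = b - a^T x = -4.0
  y^{k+1} = 2.0 + 0.1*-4.0 = 1.6
Step 3: y^k = 1.6, reduced costs: (4.4, 1.4)
  x^k = (0.0, 0.0), subgradient = b - a^T x = 20.0
  y^{k+1} = 1.6 + 0.1*20.0 = 3.6
Dual objective at y_3 = 3.6: reduced costs (2.4, -10.6), box minimizer x = (0.0, 4.0)
g(y_3) = b*y + (c1 - a1*y)*x1 + (c2 - a2*y)*x2 = 20*3.6 + 2.4*0.0 + (-10.6)*4.0 = 72.0 + 0.0 - 42.4 = 29.6


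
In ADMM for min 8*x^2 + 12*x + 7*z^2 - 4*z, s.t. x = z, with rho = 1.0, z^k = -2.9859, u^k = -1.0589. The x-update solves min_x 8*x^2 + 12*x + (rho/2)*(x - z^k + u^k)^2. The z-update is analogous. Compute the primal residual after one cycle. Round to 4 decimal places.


ADMM iteration with rho = 1.0, z^k = -2.9859, u^k = -1.0589
Step 1: x-update.
Minimize 8*x^2 + 12*x + (1.0/2)*(x + 2.9859 - 1.0589)^2
FOC: (2*8 + 1.0)*x = -12 + 1.0*(-2.9859 + 1.0589)
x^{k+1} = -0.8192
Step 2: z-update.
Minimize 7*z^2 - 4*z + (1.0/2)*(-0.8192 - z - 1.0589)^2
FOC: (2*7 + 1.0)*z = 4 + 1.0*(-0.8192 - 1.0589)
z^{k+1} = 0.1415
Step 3: u-update.
u^{k+1} = -1.0589 - 0.8192 - 0.1415 = -2.0196
Step 4: Primal residual = |-0.8192 - 0.1415| = 0.9607


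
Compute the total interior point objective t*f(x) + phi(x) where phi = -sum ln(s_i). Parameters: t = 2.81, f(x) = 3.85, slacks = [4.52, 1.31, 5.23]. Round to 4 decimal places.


Step 1: Compute log-barrier.
ln values: [1.5085, 0.27, 1.6544]
phi = -(1.5085 + 0.27 + 1.6544) = -3.433
Step 2: Compute augmented objective.
t*f(x) = 2.81*3.85 = 10.8185
Total = 10.8185 - 3.433 = 7.3855


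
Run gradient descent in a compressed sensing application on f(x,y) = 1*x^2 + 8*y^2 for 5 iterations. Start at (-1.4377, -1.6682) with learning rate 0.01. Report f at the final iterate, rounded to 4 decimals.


Gradient descent on f(x,y) = 1*x^2 + 8*y^2.
Starting point: (-1.4377, -1.6682), alpha = 0.01
Step 1: grad_x = 2*1*-1.4377 = -2.8754, grad_y = 2*8*-1.6682 = -26.6912
  x_1 = -1.4377 - 0.01*-2.8754 = -1.4089
  y_1 = -1.6682 - 0.01*-26.6912 = -1.4013
Step 2: grad_x = 2*1*-1.4089 = -2.8179, grad_y = 2*8*-1.4013 = -22.4206
  x_2 = -1.4089 - 0.01*-2.8179 = -1.3808
  y_2 = -1.4013 - 0.01*-22.4206 = -1.1771
Step 3: grad_x = 2*1*-1.3808 = -2.7615, grad_y = 2*8*-1.1771 = -18.8333
  x_3 = -1.3808 - 0.01*-2.7615 = -1.3532
  y_3 = -1.1771 - 0.01*-18.8333 = -0.9887
Step 4: grad_x = 2*1*-1.3532 = -2.7063, grad_y = 2*8*-0.9887 = -15.82
  x_4 = -1.3532 - 0.01*-2.7063 = -1.3261
  y_4 = -0.9887 - 0.01*-15.82 = -0.8305
Step 5: grad_x = 2*1*-1.3261 = -2.6522, grad_y = 2*8*-0.8305 = -13.2888
  x_5 = -1.3261 - 0.01*-2.6522 = -1.2996
  y_5 = -0.8305 - 0.01*-13.2888 = -0.6977
f(-1.2996, -0.6977) = 1*(-1.2996)^2 + 8*(-0.6977)^2 = 5.5827


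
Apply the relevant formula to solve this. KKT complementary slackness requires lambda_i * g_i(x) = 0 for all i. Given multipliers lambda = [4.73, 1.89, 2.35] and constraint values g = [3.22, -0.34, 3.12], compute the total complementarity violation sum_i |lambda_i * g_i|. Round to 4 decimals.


KKT complementary slackness check:
lambda_1 * g_1 = 4.73 * 3.22 = 15.2306
lambda_2 * g_2 = 1.89 * -0.34 = -0.6426
lambda_3 * g_3 = 2.35 * 3.12 = 7.332
Total violation = 15.2306 + 0.6426 + 7.332 = 23.2052


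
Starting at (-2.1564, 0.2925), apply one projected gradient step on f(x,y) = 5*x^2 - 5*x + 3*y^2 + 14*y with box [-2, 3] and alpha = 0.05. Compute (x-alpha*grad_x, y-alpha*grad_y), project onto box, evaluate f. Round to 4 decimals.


Step 1: Compute gradient at (-2.1564, 0.2925).
grad_x = 2*5*-2.1564 - 5 = -26.564
grad_y = 2*3*0.2925 + 14 = 15.755
Step 2: Gradient step.
x_raw = -2.1564 - 0.05*-26.564 = -0.8282
y_raw = 0.2925 - 0.05*15.755 = -0.4953
Step 3: Project onto [-2, 3].
x_proj = clip(-0.8282) = -0.8282
y_proj = clip(-0.4953) = -0.4953
Step 4: Evaluate f.
f(-0.8282, -0.4953) = 1.3729


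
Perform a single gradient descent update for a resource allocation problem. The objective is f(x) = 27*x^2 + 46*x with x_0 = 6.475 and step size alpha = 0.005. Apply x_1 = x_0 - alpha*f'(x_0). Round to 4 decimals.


We compute the gradient at x_0 and apply the update.
f'(x) = 54*x + 46
f'(6.475) = 54*6.475 + 46 = 395.65
x_1 = 6.475 - 0.005*395.65 = 4.4968


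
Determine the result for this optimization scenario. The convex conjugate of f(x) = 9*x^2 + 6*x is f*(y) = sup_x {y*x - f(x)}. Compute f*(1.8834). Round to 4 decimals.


f*(y) = sup_x {y*x - a*x^2 - b*x} = sup_x {(y-b)*x - a*x^2}
FOC: (y - b) - 2a*x = 0 => x* = (y - b)/(2a)
x* = (1.8834 - 6)/(2*9) = -0.2287
f*(1.8834) = (y-b)^2/(4a) = (1.8834 - 6)^2/(4*9)
= 16.9464/36 = 0.4707


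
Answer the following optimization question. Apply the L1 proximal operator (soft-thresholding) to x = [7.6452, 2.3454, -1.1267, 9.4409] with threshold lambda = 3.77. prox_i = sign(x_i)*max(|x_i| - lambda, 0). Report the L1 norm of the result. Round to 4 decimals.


Soft-thresholding with lambda = 3.77:
prox(7.6452) = sign(7.6452)*max(|7.6452| - 3.77, 0) = 3.8752
prox(2.3454) = sign(2.3454)*max(|2.3454| - 3.77, 0) = 0.0
prox(-1.1267) = sign(-1.1267)*max(|-1.1267| - 3.77, 0) = 0.0
prox(9.4409) = sign(9.4409)*max(|9.4409| - 3.77, 0) = 5.6709
prox(x) = [3.8752, 0.0, 0.0, 5.6709]
||prox(x)||_1 = 3.8752 + 0.0 + 0.0 + 5.6709 = 9.5461


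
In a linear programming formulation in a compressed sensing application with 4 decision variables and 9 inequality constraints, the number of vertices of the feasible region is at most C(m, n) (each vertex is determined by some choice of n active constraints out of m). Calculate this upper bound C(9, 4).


Each vertex corresponds to some choice of n active constraints out of m, so the number of vertices is at most C(m, n) = m! / (n!(m-n)!).
m = 9, n = 4
Numerator: 9 * 8 * 7 * 6
Denominator: 4! = 24
C(9, 4) = 126


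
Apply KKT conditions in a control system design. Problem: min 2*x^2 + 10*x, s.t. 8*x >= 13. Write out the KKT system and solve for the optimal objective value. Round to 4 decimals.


Step 1: Try lambda = 0 (constraint inactive).
x_unc = -10/(2*2) = -2.5
Check: 8*-2.5 = -20.0 < 13 -- violated!
Step 2: Constraint must be active: 8*x = 13
x* = 13/8 = 1.625
lambda = (2*2*1.625 + 10)/8 = 2.0625
Step 3: Compute optimal value.
f(x*) = 2*1.625^2 + 10*1.625 = 21.5313


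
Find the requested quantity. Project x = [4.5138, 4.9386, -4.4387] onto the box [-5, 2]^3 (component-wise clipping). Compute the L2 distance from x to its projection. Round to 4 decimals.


Project each component onto [-5, 2].
clip(4.5138) = 2.0, clip(4.9386) = 2.0, clip(-4.4387) = -4.4387
Projection = [2.0, 2.0, -4.4387]
Squared diffs: [6.3192, 8.6354, 0.0]
Distance = sqrt(14.9546) = 3.8671


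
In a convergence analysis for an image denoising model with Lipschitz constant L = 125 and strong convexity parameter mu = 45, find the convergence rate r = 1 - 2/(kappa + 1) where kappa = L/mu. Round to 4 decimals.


Step 1: Compute the condition number.
kappa = L/mu = 125/45 = 2.7778
Step 2: Compute the convergence rate.
r = 1 - 2/(kappa + 1) = 1 - 2*mu/(L + mu) = (L - mu)/(L + mu) = 80/170 = 0.4706


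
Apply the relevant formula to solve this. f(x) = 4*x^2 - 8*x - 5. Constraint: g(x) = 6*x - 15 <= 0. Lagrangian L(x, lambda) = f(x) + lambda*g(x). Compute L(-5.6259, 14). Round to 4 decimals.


Step 1: Evaluate f(x).
f(-5.6259) = 4*(-5.6259)^2 - 8*(-5.6259) - 5 = 166.6102
Step 2: Evaluate g(x).
g(-5.6259) = 6*-5.6259 - 15 = -48.7554
Step 3: Compute Lagrangian.
L = 166.6102 + 14*-48.7554 = -515.9654


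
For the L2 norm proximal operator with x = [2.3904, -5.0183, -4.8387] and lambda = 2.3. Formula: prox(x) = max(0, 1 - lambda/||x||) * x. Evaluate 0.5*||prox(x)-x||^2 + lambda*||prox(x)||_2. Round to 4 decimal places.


Step 1: Compute ||x||.
||x|| = 7.3696
Step 2: Compute scaling factor.
scale = max(0, 1 - 2.3/7.3696) = 0.6879
Step 3: prox(x) = [1.6444, -3.4521, -3.3286]
||prox(x)|| = 5.0696
Step 4: Proximal objective.
0.5*||prox-x||^2 = 2.645
lambda*||prox|| = 11.6601
Total = 14.305


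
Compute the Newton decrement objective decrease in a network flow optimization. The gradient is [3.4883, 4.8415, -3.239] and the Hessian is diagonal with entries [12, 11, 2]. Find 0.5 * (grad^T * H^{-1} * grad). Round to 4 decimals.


Step 1: H is diagonal, so H^(-1) * g = [0.2907, 0.4401, -1.6195].
Step 2: g^T H^(-1) g = sum_i g_i^2 / H_ii
  = (3.4883)^2/12 + (4.8415)^2/11 + (-3.239)^2/2
  = 1.014 + 2.1309 + 5.2456 = 8.3905
Step 3: Objective decrease = 0.5 * g^T H^(-1) g = 4.1953


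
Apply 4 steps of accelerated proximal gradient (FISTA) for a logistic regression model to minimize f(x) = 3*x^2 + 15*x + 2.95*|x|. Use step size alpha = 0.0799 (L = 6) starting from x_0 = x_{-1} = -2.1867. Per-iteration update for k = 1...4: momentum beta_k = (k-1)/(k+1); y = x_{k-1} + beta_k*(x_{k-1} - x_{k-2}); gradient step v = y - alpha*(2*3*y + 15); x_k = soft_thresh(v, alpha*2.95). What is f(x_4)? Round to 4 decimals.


FISTA on f(x) = 3*x^2 + 15*x + 2.95*|x|
L = 6, alpha = 0.0799
Iteration 1: beta = 0.0, y = -2.1867 + 0.0*(-2.1867 + 2.1867) = -2.1867
  grad(y) = 1.8798, v = y - alpha*grad = -2.3369
  prox(v) = soft_thresh(-2.3369, 0.2357) = -2.1012
Iteration 2: beta = 0.3333, y = -2.1012 + 0.3333*(-2.1012 + 2.1867) = -2.0727
  grad(y) = 2.5639, v = y - alpha*grad = -2.2775
  prox(v) = soft_thresh(-2.2775, 0.2357) = -2.0418
Iteration 3: beta = 0.5, y = -2.0418 + 0.5*(-2.0418 + 2.1012) = -2.0122
  grad(y) = 2.927, v = y - alpha*grad = -2.246
  prox(v) = soft_thresh(-2.246, 0.2357) = -2.0103
Iteration 4: beta = 0.6, y = -2.0103 + 0.6*(-2.0103 + 2.0418) = -1.9914
  grad(y) = 3.0515, v = y - alpha*grad = -2.2352
  prox(v) = soft_thresh(-2.2352, 0.2357) = -1.9995
f(x_4) = 3*(-1.9995)^2 + 15*(-1.9995) + 2.95*|-1.9995| = -12.1


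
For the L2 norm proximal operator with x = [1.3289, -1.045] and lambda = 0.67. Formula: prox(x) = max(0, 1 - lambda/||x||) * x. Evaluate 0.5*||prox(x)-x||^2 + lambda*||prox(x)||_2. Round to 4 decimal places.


Step 1: Compute ||x||.
||x|| = 1.6906
Step 2: Compute scaling factor.
scale = max(0, 1 - 0.67/1.6906) = 0.6037
Step 3: prox(x) = [0.8022, -0.6308]
||prox(x)|| = 1.0206
Step 4: Proximal objective.
0.5*||prox-x||^2 = 0.2245
lambda*||prox|| = 0.6838
Total = 0.9082


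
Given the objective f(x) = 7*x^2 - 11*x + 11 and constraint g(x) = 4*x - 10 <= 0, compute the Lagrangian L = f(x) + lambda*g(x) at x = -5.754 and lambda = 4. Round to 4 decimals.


Step 1: Evaluate f(x).
f(-5.754) = 7*(-5.754)^2 - 11*(-5.754) + 11 = 306.0536
Step 2: Evaluate g(x).
g(-5.754) = 4*-5.754 - 10 = -33.016
Step 3: Compute Lagrangian.
L = 306.0536 + 4*-33.016 = 173.9896


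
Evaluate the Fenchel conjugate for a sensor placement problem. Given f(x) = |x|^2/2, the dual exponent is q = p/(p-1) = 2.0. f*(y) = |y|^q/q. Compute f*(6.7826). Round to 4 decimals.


The conjugate exponent q satisfies 1/p + 1/q = 1.
p = 2, so q = 2/(2 - 1) = 2.0
|y|^q = 6.7826^2.0 = 46.0037
f*(6.7826) = 46.0037 / 2.0 = 23.0018


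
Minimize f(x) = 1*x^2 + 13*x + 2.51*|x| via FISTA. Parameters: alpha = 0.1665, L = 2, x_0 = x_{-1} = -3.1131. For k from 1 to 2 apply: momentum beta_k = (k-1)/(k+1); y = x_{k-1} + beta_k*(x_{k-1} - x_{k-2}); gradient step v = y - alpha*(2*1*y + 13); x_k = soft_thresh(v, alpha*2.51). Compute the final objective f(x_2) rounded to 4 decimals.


FISTA on f(x) = 1*x^2 + 13*x + 2.51*|x|
L = 2, alpha = 0.1665
Iteration 1: beta = 0.0, y = -3.1131 + 0.0*(-3.1131 + 3.1131) = -3.1131
  grad(y) = 6.7738, v = y - alpha*grad = -4.2409
  prox(v) = soft_thresh(-4.2409, 0.4179) = -3.823
Iteration 2: beta = 0.3333, y = -3.823 + 0.3333*(-3.823 + 3.1131) = -4.0597
  grad(y) = 4.8807, v = y - alpha*grad = -4.8723
  prox(v) = soft_thresh(-4.8723, 0.4179) = -4.4544
f(x_2) = 1*(-4.4544)^2 + 13*(-4.4544) + 2.51*|-4.4544| = -26.8849


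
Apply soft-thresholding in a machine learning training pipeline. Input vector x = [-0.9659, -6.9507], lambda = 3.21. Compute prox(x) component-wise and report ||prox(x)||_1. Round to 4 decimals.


Soft-thresholding with lambda = 3.21:
prox(-0.9659) = sign(-0.9659)*max(|-0.9659| - 3.21, 0) = 0.0
prox(-6.9507) = sign(-6.9507)*max(|-6.9507| - 3.21, 0) = -3.7407
prox(x) = [0.0, -3.7407]
||prox(x)||_1 = 0.0 + 3.7407 = 3.7407


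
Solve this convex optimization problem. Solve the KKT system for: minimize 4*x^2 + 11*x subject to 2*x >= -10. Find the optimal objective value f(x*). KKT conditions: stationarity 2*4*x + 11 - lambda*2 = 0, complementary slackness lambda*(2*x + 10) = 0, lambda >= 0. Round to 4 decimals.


Step 1: Try lambda = 0 (constraint inactive).
Stationarity: 2*4*x + 11 = 0
x* = -11/(2*4) = -1.375
Check constraint: 2*-1.375 = -2.75 >= -10 -- satisfied.
Step 2: Compute optimal value.
f(x*) = 4*(-1.375)^2 + 11*(-1.375) = -7.5625


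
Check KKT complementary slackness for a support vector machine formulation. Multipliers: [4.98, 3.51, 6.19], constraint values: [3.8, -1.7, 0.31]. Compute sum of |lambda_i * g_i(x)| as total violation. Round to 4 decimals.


KKT complementary slackness check:
lambda_1 * g_1 = 4.98 * 3.8 = 18.924
lambda_2 * g_2 = 3.51 * -1.7 = -5.967
lambda_3 * g_3 = 6.19 * 0.31 = 1.9189
Total violation = 18.924 + 5.967 + 1.9189 = 26.8099


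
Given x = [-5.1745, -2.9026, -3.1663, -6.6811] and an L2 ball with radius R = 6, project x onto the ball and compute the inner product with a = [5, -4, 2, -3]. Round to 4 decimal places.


Step 1: Compute ||x|| (intermediates to 6 decimals).
||x|| = sqrt((-5.1745)^2 + (-2.9026)^2 + (-3.1663)^2 + (-6.6811)^2) = 9.479614
Step 2: Project.
Since ||x|| > R, scale = R/||x|| = 6/9.479614 = 0.632937, proj(x) = scale * x
proj(x) = [-3.275133, -1.837163, -2.004068, -4.228715]
Step 3: Dot product.
a^T * proj(x) = 5*(-3.275133) - 4*(-1.837163) + 2*(-2.004068) - 3*(-4.228715) = -0.349


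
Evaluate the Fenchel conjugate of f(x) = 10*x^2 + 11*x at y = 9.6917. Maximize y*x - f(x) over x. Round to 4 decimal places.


f*(y) = sup_x {y*x - a*x^2 - b*x} = sup_x {(y-b)*x - a*x^2}
FOC: (y - b) - 2a*x = 0 => x* = (y - b)/(2a)
x* = (9.6917 - 11)/(2*10) = -0.0654
f*(9.6917) = (y-b)^2/(4a) = (9.6917 - 11)^2/(4*10)
= 1.7116/40 = 0.0428


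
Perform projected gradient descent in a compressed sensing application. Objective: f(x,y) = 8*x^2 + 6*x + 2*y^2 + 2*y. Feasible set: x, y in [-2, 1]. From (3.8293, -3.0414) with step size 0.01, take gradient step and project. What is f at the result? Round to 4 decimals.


Step 1: Compute gradient at (3.8293, -3.0414).
grad_x = 2*8*3.8293 + 6 = 67.2688
grad_y = 2*2*-3.0414 + 2 = -10.1656
Step 2: Gradient step.
x_raw = 3.8293 - 0.01*67.2688 = 3.1566
y_raw = -3.0414 - 0.01*-10.1656 = -2.9397
Step 3: Project onto [-2, 1].
x_proj = clip(3.1566) = 1.0
y_proj = clip(-2.9397) = -2.0
Step 4: Evaluate f.
f(1.0, -2.0) = 18.0


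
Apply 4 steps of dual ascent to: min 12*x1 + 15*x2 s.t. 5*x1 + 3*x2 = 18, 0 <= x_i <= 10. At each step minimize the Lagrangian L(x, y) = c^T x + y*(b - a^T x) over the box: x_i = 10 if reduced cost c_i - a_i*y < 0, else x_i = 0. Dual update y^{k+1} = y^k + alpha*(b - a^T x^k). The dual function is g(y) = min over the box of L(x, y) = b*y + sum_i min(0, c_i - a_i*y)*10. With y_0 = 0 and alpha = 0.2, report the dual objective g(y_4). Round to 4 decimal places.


Dual ascent for LP: min 12*x1 + 15*x2, 5*x1 + 3*x2 = 18, 0 <= x_i <= 10
Step 1: y^k = 0.0, reduced costs: (12.0, 15.0)
  x^k = (0.0, 0.0), subgradient = b - a^T x = 18.0
  y^{k+1} = 0.0 + 0.2*18.0 = 3.6
Step 2: y^k = 3.6, reduced costs: (-6.0, 4.2)
  x^k = (10.0, 0.0), subgradient = b - a^T x = -32.0
  y^{k+1} = 3.6 + 0.2*-32.0 = -2.8
Step 3: y^k = -2.8, reduced costs: (26.0, 23.4)
  x^k = (0.0, 0.0), subgradient = b - a^T x = 18.0
  y^{k+1} = -2.8 + 0.2*18.0 = 0.8
Step 4: y^k = 0.8, reduced costs: (8.0, 12.6)
  x^k = (0.0, 0.0), subgradient = b - a^T x = 18.0
  y^{k+1} = 0.8 + 0.2*18.0 = 4.4
Dual objective at y_4 = 4.4: reduced costs (-10.0, 1.8), box minimizer x = (10.0, 0.0)
g(y_4) = b*y + (c1 - a1*y)*x1 + (c2 - a2*y)*x2 = 18*4.4 + (-10.0)*10.0 + 1.8*0.0 = 79.2 - 100.0 + 0.0 = -20.8


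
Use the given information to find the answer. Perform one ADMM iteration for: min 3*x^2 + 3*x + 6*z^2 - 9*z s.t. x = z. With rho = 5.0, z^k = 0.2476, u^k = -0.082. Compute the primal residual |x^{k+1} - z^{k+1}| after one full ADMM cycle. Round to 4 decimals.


ADMM iteration with rho = 5.0, z^k = 0.2476, u^k = -0.082
Step 1: x-update.
Minimize 3*x^2 + 3*x + (5.0/2)*(x - 0.2476 - 0.082)^2
FOC: (2*3 + 5.0)*x = -3 + 5.0*(0.2476 + 0.082)
x^{k+1} = -0.1229
Step 2: z-update.
Minimize 6*z^2 - 9*z + (5.0/2)*(-0.1229 - z - 0.082)^2
FOC: (2*6 + 5.0)*z = 9 + 5.0*(-0.1229 - 0.082)
z^{k+1} = 0.4691
Step 3: u-update.
u^{k+1} = -0.082 - 0.1229 - 0.4691 = -0.6741
Step 4: Primal residual = |-0.1229 - 0.4691| = 0.5921


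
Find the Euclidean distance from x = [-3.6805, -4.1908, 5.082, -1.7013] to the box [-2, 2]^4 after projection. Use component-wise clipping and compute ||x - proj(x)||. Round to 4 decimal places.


Project each component onto [-2, 2].
clip(-3.6805) = -2.0, clip(-4.1908) = -2.0, clip(5.082) = 2.0, clip(-1.7013) = -1.7013
Projection = [-2.0, -2.0, 2.0, -1.7013]
Squared diffs: [2.8241, 4.7996, 9.4987, 0.0]
Distance = sqrt(17.1224) = 4.1379


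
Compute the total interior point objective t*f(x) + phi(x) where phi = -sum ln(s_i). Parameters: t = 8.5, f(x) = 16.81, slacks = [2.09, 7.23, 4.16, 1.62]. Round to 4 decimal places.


Step 1: Compute log-barrier.
ln values: [0.7372, 1.9782, 1.4255, 0.4824]
phi = -(0.7372 + 1.9782 + 1.4255 + 0.4824) = -4.6233
Step 2: Compute augmented objective.
t*f(x) = 8.5*16.81 = 142.885
Total = 142.885 - 4.6233 = 138.2617


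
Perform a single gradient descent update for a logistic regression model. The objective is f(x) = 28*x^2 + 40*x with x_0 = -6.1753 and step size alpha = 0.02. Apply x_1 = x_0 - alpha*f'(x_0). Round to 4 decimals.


We compute the gradient at x_0 and apply the update.
f'(x) = 56*x + 40
f'(-6.1753) = 56*-6.1753 + 40 = -305.8168
x_1 = -6.1753 - 0.02*-305.8168 = -0.059


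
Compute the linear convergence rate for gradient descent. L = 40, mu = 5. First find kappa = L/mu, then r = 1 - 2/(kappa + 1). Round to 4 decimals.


Step 1: Compute the condition number.
kappa = L/mu = 40/5 = 8.0
Step 2: Compute the convergence rate.
r = 1 - 2/(kappa + 1) = 1 - 2*mu/(L + mu) = (L - mu)/(L + mu) = 35/45 = 0.7778


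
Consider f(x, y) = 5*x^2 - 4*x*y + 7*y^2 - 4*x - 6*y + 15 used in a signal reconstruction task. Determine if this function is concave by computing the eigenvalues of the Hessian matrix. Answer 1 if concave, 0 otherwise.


The Hessian of f(x,y) = 5*x^2 - 4*x*y + 7*y^2 - 4*x - 6*y + 15 is:
H = [[10, -4], [-4, 14]]
Trace = 10 + 14 = 24
Determinant = 10*14 - (-4)^2 = 124
Discriminant = (24)^2 - 4*124 = 80.0
Eigenvalues: lambda_1 = 7.5279, lambda_2 = 16.4721
The function is not concave.

0


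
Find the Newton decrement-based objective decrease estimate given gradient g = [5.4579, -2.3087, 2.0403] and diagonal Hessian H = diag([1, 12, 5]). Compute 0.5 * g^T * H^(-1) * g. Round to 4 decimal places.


Step 1: H is diagonal, so H^(-1) * g = [5.4579, -0.1924, 0.4081].
Step 2: g^T H^(-1) g = sum_i g_i^2 / H_ii
  = (5.4579)^2/1 + (-2.3087)^2/12 + (2.0403)^2/5
  = 29.7887 + 0.4442 + 0.8326 = 31.0654
Step 3: Objective decrease = 0.5 * g^T H^(-1) g = 15.5327


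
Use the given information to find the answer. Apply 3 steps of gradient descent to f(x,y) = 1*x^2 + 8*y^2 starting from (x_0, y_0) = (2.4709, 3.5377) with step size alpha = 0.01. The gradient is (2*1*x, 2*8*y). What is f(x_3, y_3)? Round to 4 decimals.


Gradient descent on f(x,y) = 1*x^2 + 8*y^2.
Starting point: (2.4709, 3.5377), alpha = 0.01
Step 1: grad_x = 2*1*2.4709 = 4.9418, grad_y = 2*8*3.5377 = 56.6032
  x_1 = 2.4709 - 0.01*4.9418 = 2.4215
  y_1 = 3.5377 - 0.01*56.6032 = 2.9717
Step 2: grad_x = 2*1*2.4215 = 4.843, grad_y = 2*8*2.9717 = 47.5467
  x_2 = 2.4215 - 0.01*4.843 = 2.3731
  y_2 = 2.9717 - 0.01*47.5467 = 2.4962
Step 3: grad_x = 2*1*2.3731 = 4.7461, grad_y = 2*8*2.4962 = 39.9392
  x_3 = 2.3731 - 0.01*4.7461 = 2.3256
  y_3 = 2.4962 - 0.01*39.9392 = 2.0968
f(2.3256, 2.0968) = 1*2.3256^2 + 8*2.0968^2 = 40.5812


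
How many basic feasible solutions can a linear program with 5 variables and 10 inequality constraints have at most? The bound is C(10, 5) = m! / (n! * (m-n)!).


Each vertex corresponds to some choice of n active constraints out of m, so the number of vertices is at most C(m, n) = m! / (n!(m-n)!).
m = 10, n = 5
Numerator: 10 * 9 * 8 * 7 * 6
Denominator: 5! = 120
C(10, 5) = 252


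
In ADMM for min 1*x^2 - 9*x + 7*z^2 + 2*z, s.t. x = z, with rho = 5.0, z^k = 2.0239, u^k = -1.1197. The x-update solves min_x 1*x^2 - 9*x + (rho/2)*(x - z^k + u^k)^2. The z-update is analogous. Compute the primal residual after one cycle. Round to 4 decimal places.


ADMM iteration with rho = 5.0, z^k = 2.0239, u^k = -1.1197
Step 1: x-update.
Minimize 1*x^2 - 9*x + (5.0/2)*(x - 2.0239 - 1.1197)^2
FOC: (2*1 + 5.0)*x = 9 + 5.0*(2.0239 + 1.1197)
x^{k+1} = 3.5311
Step 2: z-update.
Minimize 7*z^2 + 2*z + (5.0/2)*(3.5311 - z - 1.1197)^2
FOC: (2*7 + 5.0)*z = -2 + 5.0*(3.5311 - 1.1197)
z^{k+1} = 0.5293
Step 3: u-update.
u^{k+1} = -1.1197 + 3.5311 - 0.5293 = 1.8821
Step 4: Primal residual = |3.5311 - 0.5293| = 3.0018


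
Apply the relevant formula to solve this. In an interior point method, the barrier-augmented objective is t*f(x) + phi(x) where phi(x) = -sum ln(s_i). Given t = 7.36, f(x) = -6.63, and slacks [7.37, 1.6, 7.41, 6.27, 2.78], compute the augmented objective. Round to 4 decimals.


Step 1: Compute log-barrier.
ln values: [1.9974, 0.47, 2.0028, 1.8358, 1.0225]
phi = -(1.9974 + 0.47 + 2.0028 + 1.8358 + 1.0225) = -7.3285
Step 2: Compute augmented objective.
t*f(x) = 7.36*-6.63 = -48.7968
Total = -48.7968 - 7.3285 = -56.1253


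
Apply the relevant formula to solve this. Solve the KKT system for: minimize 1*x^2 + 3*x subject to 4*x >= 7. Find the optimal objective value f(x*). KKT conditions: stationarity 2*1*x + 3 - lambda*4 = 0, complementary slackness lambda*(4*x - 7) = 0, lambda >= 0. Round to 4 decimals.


Step 1: Try lambda = 0 (constraint inactive).
x_unc = -3/(2*1) = -1.5
Check: 4*-1.5 = -6.0 < 7 -- violated!
Step 2: Constraint must be active: 4*x = 7
x* = 7/4 = 1.75
lambda = (2*1*1.75 + 3)/4 = 1.625
Step 3: Compute optimal value.
f(x*) = 1*1.75^2 + 3*1.75 = 8.3125


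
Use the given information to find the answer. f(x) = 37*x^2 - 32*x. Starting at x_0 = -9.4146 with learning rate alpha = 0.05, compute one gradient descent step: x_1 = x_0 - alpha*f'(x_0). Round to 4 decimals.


We compute the gradient at x_0 and apply the update.
f'(x) = 74*x - 32
f'(-9.4146) = 74*-9.4146 - 32 = -728.6804
x_1 = -9.4146 - 0.05*-728.6804 = 27.0194


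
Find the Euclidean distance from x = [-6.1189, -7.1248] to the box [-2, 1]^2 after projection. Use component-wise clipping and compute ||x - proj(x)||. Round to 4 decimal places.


Project each component onto [-2, 1].
clip(-6.1189) = -2.0, clip(-7.1248) = -2.0
Projection = [-2.0, -2.0]
Squared diffs: [16.9653, 26.2636]
Distance = sqrt(43.2289) = 6.5749


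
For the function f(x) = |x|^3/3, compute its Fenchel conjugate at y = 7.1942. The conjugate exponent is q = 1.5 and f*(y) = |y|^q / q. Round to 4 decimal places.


The conjugate exponent q satisfies 1/p + 1/q = 1.
p = 3, so q = 3/(3 - 1) = 1.5
|y|^q = 7.1942^1.5 = 19.2963
f*(7.1942) = 19.2963 / 1.5 = 12.8642


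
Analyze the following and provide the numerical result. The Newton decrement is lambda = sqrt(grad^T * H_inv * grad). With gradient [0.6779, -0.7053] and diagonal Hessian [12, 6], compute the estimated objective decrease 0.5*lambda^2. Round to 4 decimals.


Step 1: H is diagonal, so H^(-1) * g = [0.0565, -0.1176].
Step 2: g^T H^(-1) g = sum_i g_i^2 / H_ii
  = (0.6779)^2/12 + (-0.7053)^2/6
  = 0.0383 + 0.0829 = 0.1212
Step 3: Objective decrease = 0.5 * g^T H^(-1) g = 0.0606


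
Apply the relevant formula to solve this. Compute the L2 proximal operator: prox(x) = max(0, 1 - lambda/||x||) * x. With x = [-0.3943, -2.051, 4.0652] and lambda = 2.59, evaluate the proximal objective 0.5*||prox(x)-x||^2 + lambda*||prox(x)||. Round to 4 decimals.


Step 1: Compute ||x||.
||x|| = 4.5703
Step 2: Compute scaling factor.
scale = max(0, 1 - 2.59/4.5703) = 0.4333
Step 3: prox(x) = [-0.1709, -0.8887, 1.7615]
||prox(x)|| = 1.9803
Step 4: Proximal objective.
0.5*||prox-x||^2 = 3.3541
lambda*||prox|| = 5.129
Total = 8.4831


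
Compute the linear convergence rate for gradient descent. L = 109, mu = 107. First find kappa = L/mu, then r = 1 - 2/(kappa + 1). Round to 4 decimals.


Step 1: Compute the condition number.
kappa = L/mu = 109/107 = 1.0187
Step 2: Compute the convergence rate.
r = 1 - 2/(kappa + 1) = 1 - 2*mu/(L + mu) = (L - mu)/(L + mu) = 2/216 = 0.0093


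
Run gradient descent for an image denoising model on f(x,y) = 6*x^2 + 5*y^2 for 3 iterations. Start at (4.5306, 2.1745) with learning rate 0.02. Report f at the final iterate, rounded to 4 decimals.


Gradient descent on f(x,y) = 6*x^2 + 5*y^2.
Starting point: (4.5306, 2.1745), alpha = 0.02
Step 1: grad_x = 2*6*4.5306 = 54.3672, grad_y = 2*5*2.1745 = 21.745
  x_1 = 4.5306 - 0.02*54.3672 = 3.4433
  y_1 = 2.1745 - 0.02*21.745 = 1.7396
Step 2: grad_x = 2*6*3.4433 = 41.3191, grad_y = 2*5*1.7396 = 17.396
  x_2 = 3.4433 - 0.02*41.3191 = 2.6169
  y_2 = 1.7396 - 0.02*17.396 = 1.3917
Step 3: grad_x = 2*6*2.6169 = 31.4025, grad_y = 2*5*1.3917 = 13.9168
  x_3 = 2.6169 - 0.02*31.4025 = 1.9888
  y_3 = 1.3917 - 0.02*13.9168 = 1.1133
f(1.9888, 1.1133) = 6*1.9888^2 + 5*1.1133^2 = 29.9302


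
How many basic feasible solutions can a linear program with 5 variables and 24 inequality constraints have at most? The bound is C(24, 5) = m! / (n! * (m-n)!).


Each vertex corresponds to some choice of n active constraints out of m, so the number of vertices is at most C(m, n) = m! / (n!(m-n)!).
m = 24, n = 5
Numerator: 24 * 23 * 22 * 21 * 20
Denominator: 5! = 120
C(24, 5) = 42504


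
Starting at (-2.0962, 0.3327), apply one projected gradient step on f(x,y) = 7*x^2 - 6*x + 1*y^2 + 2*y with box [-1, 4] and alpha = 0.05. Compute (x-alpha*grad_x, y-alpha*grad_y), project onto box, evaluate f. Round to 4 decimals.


Step 1: Compute gradient at (-2.0962, 0.3327).
grad_x = 2*7*-2.0962 - 6 = -35.3468
grad_y = 2*1*0.3327 + 2 = 2.6654
Step 2: Gradient step.
x_raw = -2.0962 - 0.05*-35.3468 = -0.3289
y_raw = 0.3327 - 0.05*2.6654 = 0.1994
Step 3: Project onto [-1, 4].
x_proj = clip(-0.3289) = -0.3289
y_proj = clip(0.1994) = 0.1994
Step 4: Evaluate f.
f(-0.3289, 0.1994) = 3.1688


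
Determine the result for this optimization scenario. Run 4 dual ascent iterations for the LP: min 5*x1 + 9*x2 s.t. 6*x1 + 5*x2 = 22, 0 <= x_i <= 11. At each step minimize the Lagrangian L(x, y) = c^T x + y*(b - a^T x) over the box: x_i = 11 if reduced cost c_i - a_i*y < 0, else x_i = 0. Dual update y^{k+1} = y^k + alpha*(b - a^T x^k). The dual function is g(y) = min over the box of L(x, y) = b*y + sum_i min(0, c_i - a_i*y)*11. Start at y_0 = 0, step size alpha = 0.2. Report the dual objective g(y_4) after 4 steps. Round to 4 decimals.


Dual ascent for LP: min 5*x1 + 9*x2, 6*x1 + 5*x2 = 22, 0 <= x_i <= 11
Step 1: y^k = 0.0, reduced costs: (5.0, 9.0)
  x^k = (0.0, 0.0), subgradient = b - a^T x = 22.0
  y^{k+1} = 0.0 + 0.2*22.0 = 4.4
Step 2: y^k = 4.4, reduced costs: (-21.4, -13.0)
  x^k = (11.0, 11.0), subgradient = b - a^T x = -99.0
  y^{k+1} = 4.4 + 0.2*-99.0 = -15.4
Step 3: y^k = -15.4, reduced costs: (97.4, 86.0)
  x^k = (0.0, 0.0), subgradient = b - a^T x = 22.0
  y^{k+1} = -15.4 + 0.2*22.0 = -11.0
Step 4: y^k = -11.0, reduced costs: (71.0, 64.0)
  x^k = (0.0, 0.0), subgradient = b - a^T x = 22.0
  y^{k+1} = -11.0 + 0.2*22.0 = -6.6
Dual objective at y_4 = -6.6: reduced costs (44.6, 42.0), box minimizer x = (0.0, 0.0)
g(y_4) = b*y + (c1 - a1*y)*x1 + (c2 - a2*y)*x2 = 22*(-6.6) + 44.6*0.0 + 42.0*0.0 = -145.2 + 0.0 + 0.0 = -145.2


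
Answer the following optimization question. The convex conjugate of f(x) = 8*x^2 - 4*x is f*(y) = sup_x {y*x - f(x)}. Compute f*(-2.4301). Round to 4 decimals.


f*(y) = sup_x {y*x - a*x^2 - b*x} = sup_x {(y-b)*x - a*x^2}
FOC: (y - b) - 2a*x = 0 => x* = (y - b)/(2a)
x* = (-2.4301 + 4)/(2*8) = 0.0981
f*(-2.4301) = (y-b)^2/(4a) = (-2.4301 + 4)^2/(4*8)
= 2.4646/32 = 0.077


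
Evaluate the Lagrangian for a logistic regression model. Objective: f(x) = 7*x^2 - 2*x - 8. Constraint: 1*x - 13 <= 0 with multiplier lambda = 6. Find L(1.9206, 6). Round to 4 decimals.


Step 1: Evaluate f(x).
f(1.9206) = 7*1.9206^2 - 2*1.9206 - 8 = 13.9797
Step 2: Evaluate g(x).
g(1.9206) = 1*1.9206 - 13 = -11.0794
Step 3: Compute Lagrangian.
L = 13.9797 + 6*-11.0794 = -52.4967


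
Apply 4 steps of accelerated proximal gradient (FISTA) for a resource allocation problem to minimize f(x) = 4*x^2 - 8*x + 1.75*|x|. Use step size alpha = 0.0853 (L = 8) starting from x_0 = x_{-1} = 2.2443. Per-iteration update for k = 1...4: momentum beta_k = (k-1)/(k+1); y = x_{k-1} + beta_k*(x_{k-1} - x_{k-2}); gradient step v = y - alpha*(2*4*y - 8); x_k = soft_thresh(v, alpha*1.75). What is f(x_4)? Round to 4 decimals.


FISTA on f(x) = 4*x^2 - 8*x + 1.75*|x|
L = 8, alpha = 0.0853
Iteration 1: beta = 0.0, y = 2.2443 + 0.0*(2.2443 - 2.2443) = 2.2443
  grad(y) = 9.9544, v = y - alpha*grad = 1.3952
  prox(v) = soft_thresh(1.3952, 0.1493) = 1.2459
Iteration 2: beta = 0.3333, y = 1.2459 + 0.3333*(1.2459 - 2.2443) = 0.9131
  grad(y) = -0.695, v = y - alpha*grad = 0.9724
  prox(v) = soft_thresh(0.9724, 0.1493) = 0.8231
Iteration 3: beta = 0.5, y = 0.8231 + 0.5*(0.8231 - 1.2459) = 0.6117
  grad(y) = -3.1061, v = y - alpha*grad = 0.8767
  prox(v) = soft_thresh(0.8767, 0.1493) = 0.7274
Iteration 4: beta = 0.6, y = 0.7274 + 0.6*(0.7274 - 0.8231) = 0.67
  grad(y) = -2.6401, v = y - alpha*grad = 0.8952
  prox(v) = soft_thresh(0.8952, 0.1493) = 0.7459
f(x_4) = 4*0.7459^2 - 8*0.7459 + 1.75*|0.7459| = -2.4364


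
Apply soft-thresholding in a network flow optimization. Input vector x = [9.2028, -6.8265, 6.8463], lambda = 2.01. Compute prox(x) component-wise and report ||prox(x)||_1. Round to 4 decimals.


Soft-thresholding with lambda = 2.01:
prox(9.2028) = sign(9.2028)*max(|9.2028| - 2.01, 0) = 7.1928
prox(-6.8265) = sign(-6.8265)*max(|-6.8265| - 2.01, 0) = -4.8165
prox(6.8463) = sign(6.8463)*max(|6.8463| - 2.01, 0) = 4.8363
prox(x) = [7.1928, -4.8165, 4.8363]
||prox(x)||_1 = 7.1928 + 4.8165 + 4.8363 = 16.8456


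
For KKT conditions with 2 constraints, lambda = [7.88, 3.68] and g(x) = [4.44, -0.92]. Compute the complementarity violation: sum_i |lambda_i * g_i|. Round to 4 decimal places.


KKT complementary slackness check:
lambda_1 * g_1 = 7.88 * 4.44 = 34.9872
lambda_2 * g_2 = 3.68 * -0.92 = -3.3856
Total violation = 34.9872 + 3.3856 = 38.3728


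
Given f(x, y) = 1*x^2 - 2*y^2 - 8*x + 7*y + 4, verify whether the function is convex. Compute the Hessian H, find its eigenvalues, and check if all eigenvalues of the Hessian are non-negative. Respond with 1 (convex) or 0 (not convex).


The Hessian of f(x,y) = 1*x^2 - 2*y^2 - 8*x + 7*y + 4 is:
H = [[2, 0], [0, -4]]
Trace = 2 - 4 = -2
Determinant = 2*-4 - (0)^2 = -8
Discriminant = (-2)^2 - 4*-8 = 36.0
Eigenvalues: lambda_1 = -4.0, lambda_2 = 2.0
The function is not convex.

0


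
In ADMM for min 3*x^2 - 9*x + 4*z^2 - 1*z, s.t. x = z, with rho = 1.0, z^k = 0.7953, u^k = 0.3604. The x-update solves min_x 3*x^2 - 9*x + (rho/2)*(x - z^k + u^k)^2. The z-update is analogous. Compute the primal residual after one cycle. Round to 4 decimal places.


ADMM iteration with rho = 1.0, z^k = 0.7953, u^k = 0.3604
Step 1: x-update.
Minimize 3*x^2 - 9*x + (1.0/2)*(x - 0.7953 + 0.3604)^2
FOC: (2*3 + 1.0)*x = 9 + 1.0*(0.7953 - 0.3604)
x^{k+1} = 1.3478
Step 2: z-update.
Minimize 4*z^2 - 1*z + (1.0/2)*(1.3478 - z + 0.3604)^2
FOC: (2*4 + 1.0)*z = 1 + 1.0*(1.3478 + 0.3604)
z^{k+1} = 0.3009
Step 3: u-update.
u^{k+1} = 0.3604 + 1.3478 - 0.3009 = 1.4073
Step 4: Primal residual = |1.3478 - 0.3009| = 1.0469


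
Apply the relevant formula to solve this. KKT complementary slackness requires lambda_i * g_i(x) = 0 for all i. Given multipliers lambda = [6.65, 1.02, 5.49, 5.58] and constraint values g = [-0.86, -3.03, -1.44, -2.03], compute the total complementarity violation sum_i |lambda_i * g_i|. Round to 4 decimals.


KKT complementary slackness check:
lambda_1 * g_1 = 6.65 * -0.86 = -5.719
lambda_2 * g_2 = 1.02 * -3.03 = -3.0906
lambda_3 * g_3 = 5.49 * -1.44 = -7.9056
lambda_4 * g_4 = 5.58 * -2.03 = -11.3274
Total violation = 5.719 + 3.0906 + 7.9056 + 11.3274 = 28.0426
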